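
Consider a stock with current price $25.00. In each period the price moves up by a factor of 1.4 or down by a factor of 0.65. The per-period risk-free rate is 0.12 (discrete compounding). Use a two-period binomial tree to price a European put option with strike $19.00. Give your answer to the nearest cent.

$0.94

Risk-neutral probability p = (1 + 0.12 − 0.65)/(1.4 − 0.65) = 0.4700/0.7500 = 0.6267
Terminal stock prices: S_uu = 49, S_ud = 22.75, S_dd = 10.56
Terminal payoffs (K − S): max(-30, 0) = 0, max(-3.75, 0) = 0, max(8.437, 0) = 8.437
Node u (S = 35): V_u = 1/1.12·[0.6267·0.0000 + 0.3733·0.0000] = 0.0000
Node d (S = 16.25): V_d = 1/1.12·[0.6267·0.0000 + 0.3733·8.4375] = 2.8125
Node 0 (S = 25): V_0 = 1/1.12·[0.6267·0.0000 + 0.3733·2.8125] = 0.9375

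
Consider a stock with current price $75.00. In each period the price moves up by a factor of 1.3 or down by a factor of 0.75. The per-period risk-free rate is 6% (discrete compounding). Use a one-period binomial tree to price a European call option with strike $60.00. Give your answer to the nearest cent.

$19.94

Risk-neutral probability p = (1 + 0.06 − 0.75)/(1.3 − 0.75) = 0.3100/0.5500 = 0.5636
Terminal stock prices: S_u = 97.5, S_d = 56.25
Terminal payoffs (S − K): max(37.5, 0) = 37.5, max(-3.75, 0) = 0
Node 0 (S = 75): V_0 = 1/1.06·[0.5636·37.5000 + 0.4364·0.0000] = 19.9400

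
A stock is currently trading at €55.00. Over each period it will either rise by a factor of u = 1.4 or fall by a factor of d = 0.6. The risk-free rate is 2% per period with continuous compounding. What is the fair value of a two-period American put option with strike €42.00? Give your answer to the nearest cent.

Risk-neutral probability p = (e^0.02 − 0.6)/(1.4 − 0.6) = 0.4202/0.8000 = 0.5253
Terminal stock prices: S_uu = 107.8, S_ud = 46.2, S_dd = 19.8
Terminal payoffs (K − S): max(-65.8, 0) = 0, max(-4.2, 0) = 0, max(22.2, 0) = 22.2
Node u (S = 77): continuation = e^(−0.02)·[0.5253·0.0000 + 0.4747·0.0000] = 0.0000; exercise value = 0.0000 ≤ continuation, so V_u = 0.0000
Node d (S = 33): continuation = e^(−0.02)·[0.5253·0.0000 + 0.4747·22.2000] = 10.3307; exercise value = 9.0000 ≤ continuation, so V_d = 10.3307
Node 0 (S = 55): continuation = e^(−0.02)·[0.5253·0.0000 + 0.4747·10.3307] = 4.8074; exercise value = 0.0000 ≤ continuation, so V_0 = 4.8074

€4.81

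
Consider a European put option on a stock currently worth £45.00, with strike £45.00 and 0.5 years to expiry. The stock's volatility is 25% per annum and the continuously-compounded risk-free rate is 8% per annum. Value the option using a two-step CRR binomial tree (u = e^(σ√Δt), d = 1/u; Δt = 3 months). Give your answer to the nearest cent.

CRR parameters: u = e^(σ√Δt) = e^(0.25·√0.25) = 1.1331, d = 1/u = 0.8825
Per-period rate: rΔt = 0.08·0.25 = 0.02, so R = e^0.02 = 1.0202
Risk-neutral probability p = (e^0.02 − 0.8825)/(1.1331 − 0.8825) = 0.1377/0.2507 = 0.5494
Terminal stock prices: S_uu = 57.78, S_ud = 45, S_dd = 35.05
Terminal payoffs (K − S): max(-12.78, 0) = 0, max(0, 0) = 0, max(9.954, 0) = 9.954
Node u (S = 50.99): V_u = e^(−0.02)·[0.5494·0.0000 + 0.4506·0.0000] = 0.0000
Node d (S = 39.71): V_d = e^(−0.02)·[0.5494·0.0000 + 0.4506·9.9540] = 4.3966
Node 0 (S = 45): V_0 = e^(−0.02)·[0.5494·0.0000 + 0.4506·4.3966] = 1.9419

£1.94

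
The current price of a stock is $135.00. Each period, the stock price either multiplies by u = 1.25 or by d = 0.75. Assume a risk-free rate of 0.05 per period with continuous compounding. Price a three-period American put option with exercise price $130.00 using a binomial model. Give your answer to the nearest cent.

Risk-neutral probability p = (e^0.05 − 0.75)/(1.25 − 0.75) = 0.3013/0.5000 = 0.6025
Terminal stock prices: S_uuu = 263.7, S_uud = 158.2, S_udd = 94.92, S_ddd = 56.95
Terminal payoffs (K − S): max(-133.7, 0) = 0, max(-28.2, 0) = 0, max(35.08, 0) = 35.08, max(73.05, 0) = 73.05
Node uu (S = 210.9): continuation = e^(−0.05)·[0.6025·0.0000 + 0.3975·0.0000] = 0.0000; exercise value = 0.0000 ≤ continuation, so V_uu = 0.0000
Node ud (S = 126.6): continuation = e^(−0.05)·[0.6025·0.0000 + 0.3975·35.0781] = 13.2621; exercise value = 3.4375 ≤ continuation, so V_ud = 13.2621
Node dd (S = 75.94): continuation = e^(−0.05)·[0.6025·35.0781 + 0.3975·73.0469] = 47.7223; exercise value = 54.0625 > continuation, so V_dd = 54.0625 (exercise)
Node u (S = 168.8): continuation = e^(−0.05)·[0.6025·0.0000 + 0.3975·13.2621] = 5.0141; exercise value = 0.0000 ≤ continuation, so V_u = 5.0141
Node d (S = 101.2): continuation = e^(−0.05)·[0.6025·13.2621 + 0.3975·54.0625] = 28.0409; exercise value = 28.7500 > continuation, so V_d = 28.7500 (exercise)
Node 0 (S = 135): continuation = e^(−0.05)·[0.6025·5.0141 + 0.3975·28.7500] = 13.7434; exercise value = 0.0000 ≤ continuation, so V_0 = 13.7434

$13.74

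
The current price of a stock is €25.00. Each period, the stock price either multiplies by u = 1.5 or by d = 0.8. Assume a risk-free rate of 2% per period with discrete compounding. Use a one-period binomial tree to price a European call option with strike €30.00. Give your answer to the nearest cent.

€2.31

Risk-neutral probability p = (1 + 0.02 − 0.8)/(1.5 − 0.8) = 0.2200/0.7000 = 0.3143
Terminal stock prices: S_u = 37.5, S_d = 20
Terminal payoffs (S − K): max(7.5, 0) = 7.5, max(-10, 0) = 0
Node 0 (S = 25): V_0 = 1/1.02·[0.3143·7.5000 + 0.6857·0.0000] = 2.3109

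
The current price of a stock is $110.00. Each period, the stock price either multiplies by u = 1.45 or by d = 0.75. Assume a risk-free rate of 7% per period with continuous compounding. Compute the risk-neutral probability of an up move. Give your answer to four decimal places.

Risk-neutral probability p = (e^0.07 − 0.75)/(1.45 − 0.75) = 0.3225/0.7000 = 0.4607

p = 0.4607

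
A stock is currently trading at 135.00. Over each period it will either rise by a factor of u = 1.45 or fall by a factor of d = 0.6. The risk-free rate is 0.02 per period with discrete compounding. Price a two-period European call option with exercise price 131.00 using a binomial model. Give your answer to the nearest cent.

35.87

Risk-neutral probability p = (1 + 0.02 − 0.6)/(1.45 − 0.6) = 0.4200/0.8500 = 0.4941
Terminal stock prices: S_uu = 283.8, S_ud = 117.4, S_dd = 48.6
Terminal payoffs (S − K): max(152.8, 0) = 152.8, max(-13.55, 0) = 0, max(-82.4, 0) = 0
Node u (S = 195.8): V_u = 1/1.02·[0.4941·152.8375 + 0.5059·0.0000] = 74.0389
Node d (S = 81): V_d = 1/1.02·[0.4941·0.0000 + 0.5059·0.0000] = 0.0000
Node 0 (S = 135): V_0 = 1/1.02·[0.4941·74.0389 + 0.5059·0.0000] = 35.8666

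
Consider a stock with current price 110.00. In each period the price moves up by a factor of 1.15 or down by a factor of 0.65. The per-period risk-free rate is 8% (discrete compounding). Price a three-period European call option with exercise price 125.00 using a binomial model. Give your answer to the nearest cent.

Risk-neutral probability p = (1 + 0.08 − 0.65)/(1.15 − 0.65) = 0.4300/0.5000 = 0.8600
Terminal stock prices: S_uuu = 167.3, S_uud = 94.56, S_udd = 53.45, S_ddd = 30.21
Terminal payoffs (S − K): max(42.3, 0) = 42.3, max(-30.44, 0) = 0, max(-71.55, 0) = 0, max(-94.79, 0) = 0
Node uu (S = 145.5): V_uu = 1/1.08·[0.8600·42.2962 + 0.1400·0.0000] = 33.6803
Node ud (S = 82.22): V_ud = 1/1.08·[0.8600·0.0000 + 0.1400·0.0000] = 0.0000
Node dd (S = 46.48): V_dd = 1/1.08·[0.8600·0.0000 + 0.1400·0.0000] = 0.0000
Node u (S = 126.5): V_u = 1/1.08·[0.8600·33.6803 + 0.1400·0.0000] = 26.8195
Node d (S = 71.5): V_d = 1/1.08·[0.8600·0.0000 + 0.1400·0.0000] = 0.0000
Node 0 (S = 110): V_0 = 1/1.08·[0.8600·26.8195 + 0.1400·0.0000] = 21.3563

21.36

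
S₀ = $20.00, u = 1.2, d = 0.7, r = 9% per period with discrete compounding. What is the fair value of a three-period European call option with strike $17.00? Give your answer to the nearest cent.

$7.41

Risk-neutral probability p = (1 + 0.09 − 0.7)/(1.2 − 0.7) = 0.3900/0.5000 = 0.7800
Terminal stock prices: S_uuu = 34.56, S_uud = 20.16, S_udd = 11.76, S_ddd = 6.86
Terminal payoffs (S − K): max(17.56, 0) = 17.56, max(3.16, 0) = 3.16, max(-5.24, 0) = 0, max(-10.14, 0) = 0
Node uu (S = 28.8): V_uu = 1/1.09·[0.7800·17.5600 + 0.2200·3.1600] = 13.2037
Node ud (S = 16.8): V_ud = 1/1.09·[0.7800·3.1600 + 0.2200·0.0000] = 2.2613
Node dd (S = 9.8): V_dd = 1/1.09·[0.7800·0.0000 + 0.2200·0.0000] = 0.0000
Node u (S = 24): V_u = 1/1.09·[0.7800·13.2037 + 0.2200·2.2613] = 9.9049
Node d (S = 14): V_d = 1/1.09·[0.7800·2.2613 + 0.2200·0.0000] = 1.6182
Node 0 (S = 20): V_0 = 1/1.09·[0.7800·9.9049 + 0.2200·1.6182] = 7.4145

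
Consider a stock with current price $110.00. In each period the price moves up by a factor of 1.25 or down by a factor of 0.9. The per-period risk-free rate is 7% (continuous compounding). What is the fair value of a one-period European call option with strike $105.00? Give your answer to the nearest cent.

$14.94

Risk-neutral probability p = (e^0.07 − 0.9)/(1.25 − 0.9) = 0.1725/0.3500 = 0.4929
Terminal stock prices: S_u = 137.5, S_d = 99
Terminal payoffs (S − K): max(32.5, 0) = 32.5, max(-6, 0) = 0
Node 0 (S = 110): V_0 = e^(−0.07)·[0.4929·32.5000 + 0.5071·0.0000] = 14.9357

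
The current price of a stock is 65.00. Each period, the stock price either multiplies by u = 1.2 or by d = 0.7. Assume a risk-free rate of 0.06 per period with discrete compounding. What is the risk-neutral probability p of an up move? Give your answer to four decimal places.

Risk-neutral probability p = (1 + 0.06 − 0.7)/(1.2 − 0.7) = 0.3600/0.5000 = 0.7200

p = 0.7200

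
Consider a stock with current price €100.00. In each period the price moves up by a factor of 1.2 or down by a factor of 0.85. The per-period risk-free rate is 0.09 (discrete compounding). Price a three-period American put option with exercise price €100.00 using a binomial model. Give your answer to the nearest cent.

Risk-neutral probability p = (1 + 0.09 − 0.85)/(1.2 − 0.85) = 0.2400/0.3500 = 0.6857
Terminal stock prices: S_uuu = 172.8, S_uud = 122.4, S_udd = 86.7, S_ddd = 61.41
Terminal payoffs (K − S): max(-72.8, 0) = 0, max(-22.4, 0) = 0, max(13.3, 0) = 13.3, max(38.59, 0) = 38.59
Node uu (S = 144): continuation = 1/1.09·[0.6857·0.0000 + 0.3143·0.0000] = 0.0000; exercise value = 0.0000 ≤ continuation, so V_uu = 0.0000
Node ud (S = 102): continuation = 1/1.09·[0.6857·0.0000 + 0.3143·13.3000] = 3.8349; exercise value = 0.0000 ≤ continuation, so V_ud = 3.8349
Node dd (S = 72.25): continuation = 1/1.09·[0.6857·13.3000 + 0.3143·38.5875] = 19.4931; exercise value = 27.7500 > continuation, so V_dd = 27.7500 (exercise)
Node u (S = 120): continuation = 1/1.09·[0.6857·0.0000 + 0.3143·3.8349] = 1.1057; exercise value = 0.0000 ≤ continuation, so V_u = 1.1057
Node d (S = 85): continuation = 1/1.09·[0.6857·3.8349 + 0.3143·27.7500] = 10.4138; exercise value = 15.0000 > continuation, so V_d = 15.0000 (exercise)
Node 0 (S = 100): continuation = 1/1.09·[0.6857·1.1057 + 0.3143·15.0000] = 5.0206; exercise value = 0.0000 ≤ continuation, so V_0 = 5.0206

€5.02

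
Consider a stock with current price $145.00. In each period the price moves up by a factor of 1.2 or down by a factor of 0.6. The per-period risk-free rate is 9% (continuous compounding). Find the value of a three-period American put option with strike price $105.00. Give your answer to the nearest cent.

Risk-neutral probability p = (e^0.09 − 0.6)/(1.2 − 0.6) = 0.4942/0.6000 = 0.8236
Terminal stock prices: S_uuu = 250.6, S_uud = 125.3, S_udd = 62.64, S_ddd = 31.32
Terminal payoffs (K − S): max(-145.6, 0) = 0, max(-20.28, 0) = 0, max(42.36, 0) = 42.36, max(73.68, 0) = 73.68
Node uu (S = 208.8): continuation = e^(−0.09)·[0.8236·0.0000 + 0.1764·0.0000] = 0.0000; exercise value = 0.0000 ≤ continuation, so V_uu = 0.0000
Node ud (S = 104.4): continuation = e^(−0.09)·[0.8236·0.0000 + 0.1764·42.3600] = 6.8283; exercise value = 0.6000 ≤ continuation, so V_ud = 6.8283
Node dd (S = 52.2): continuation = e^(−0.09)·[0.8236·42.3600 + 0.1764·73.6800] = 43.7628; exercise value = 52.8000 > continuation, so V_dd = 52.8000 (exercise)
Node u (S = 174): continuation = e^(−0.09)·[0.8236·0.0000 + 0.1764·6.8283] = 1.1007; exercise value = 0.0000 ≤ continuation, so V_u = 1.1007
Node d (S = 87): continuation = e^(−0.09)·[0.8236·6.8283 + 0.1764·52.8000] = 13.6510; exercise value = 18.0000 > continuation, so V_d = 18.0000 (exercise)
Node 0 (S = 145): continuation = e^(−0.09)·[0.8236·1.1007 + 0.1764·18.0000] = 3.7300; exercise value = 0.0000 ≤ continuation, so V_0 = 3.7300

$3.73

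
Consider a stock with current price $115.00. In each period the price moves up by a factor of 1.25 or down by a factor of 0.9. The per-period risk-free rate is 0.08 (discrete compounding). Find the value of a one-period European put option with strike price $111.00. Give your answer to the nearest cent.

Risk-neutral probability p = (1 + 0.08 − 0.9)/(1.25 − 0.9) = 0.1800/0.3500 = 0.5143
Terminal stock prices: S_u = 143.8, S_d = 103.5
Terminal payoffs (K − S): max(-32.75, 0) = 0, max(7.5, 0) = 7.5
Node 0 (S = 115): V_0 = 1/1.08·[0.5143·0.0000 + 0.4857·7.5000] = 3.3730

$3.37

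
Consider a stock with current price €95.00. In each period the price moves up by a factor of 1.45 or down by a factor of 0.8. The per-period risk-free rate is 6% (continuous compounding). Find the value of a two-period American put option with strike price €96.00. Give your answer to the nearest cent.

€11.25

Risk-neutral probability p = (e^0.06 − 0.8)/(1.45 − 0.8) = 0.2618/0.6500 = 0.4028
Terminal stock prices: S_uu = 199.7, S_ud = 110.2, S_dd = 60.8
Terminal payoffs (K − S): max(-103.7, 0) = 0, max(-14.2, 0) = 0, max(35.2, 0) = 35.2
Node u (S = 137.8): continuation = e^(−0.06)·[0.4028·0.0000 + 0.5972·0.0000] = 0.0000; exercise value = 0.0000 ≤ continuation, so V_u = 0.0000
Node d (S = 76): continuation = e^(−0.06)·[0.4028·0.0000 + 0.5972·35.2000] = 19.7964; exercise value = 20.0000 > continuation, so V_d = 20.0000 (exercise)
Node 0 (S = 95): continuation = e^(−0.06)·[0.4028·0.0000 + 0.5972·20.0000] = 11.2480; exercise value = 1.0000 ≤ continuation, so V_0 = 11.2480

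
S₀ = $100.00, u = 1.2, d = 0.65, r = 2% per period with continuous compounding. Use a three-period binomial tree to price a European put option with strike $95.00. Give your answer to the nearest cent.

Risk-neutral probability p = (e^0.02 − 0.65)/(1.2 − 0.65) = 0.3702/0.5500 = 0.6731
Terminal stock prices: S_uuu = 172.8, S_uud = 93.6, S_udd = 50.7, S_ddd = 27.46
Terminal payoffs (K − S): max(-77.8, 0) = 0, max(1.4, 0) = 1.4, max(44.3, 0) = 44.3, max(67.54, 0) = 67.54
Node uu (S = 144): V_uu = e^(−0.02)·[0.6731·0.0000 + 0.3269·1.4000] = 0.4486
Node ud (S = 78): V_ud = e^(−0.02)·[0.6731·1.4000 + 0.3269·44.3000] = 15.1189
Node dd (S = 42.25): V_dd = e^(−0.02)·[0.6731·44.3000 + 0.3269·67.5375] = 50.8689
Node u (S = 120): V_u = e^(−0.02)·[0.6731·0.4486 + 0.3269·15.1189] = 5.1406
Node d (S = 65): V_d = e^(−0.02)·[0.6731·15.1189 + 0.3269·50.8689] = 26.2750
Node 0 (S = 100): V_0 = e^(−0.02)·[0.6731·5.1406 + 0.3269·26.2750] = 11.8110

$11.81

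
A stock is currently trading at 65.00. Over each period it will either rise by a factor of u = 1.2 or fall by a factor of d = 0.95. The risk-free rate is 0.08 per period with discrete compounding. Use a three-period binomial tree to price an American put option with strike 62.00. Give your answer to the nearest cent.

Risk-neutral probability p = (1 + 0.08 − 0.95)/(1.2 − 0.95) = 0.1300/0.2500 = 0.5200
Terminal stock prices: S_uuu = 112.3, S_uud = 88.92, S_udd = 70.39, S_ddd = 55.73
Terminal payoffs (K − S): max(-50.32, 0) = 0, max(-26.92, 0) = 0, max(-8.395, 0) = 0, max(6.271, 0) = 6.271
Node uu (S = 93.6): continuation = 1/1.08·[0.5200·0.0000 + 0.4800·0.0000] = 0.0000; exercise value = 0.0000 ≤ continuation, so V_uu = 0.0000
Node ud (S = 74.1): continuation = 1/1.08·[0.5200·0.0000 + 0.4800·0.0000] = 0.0000; exercise value = 0.0000 ≤ continuation, so V_ud = 0.0000
Node dd (S = 58.66): continuation = 1/1.08·[0.5200·0.0000 + 0.4800·6.2706] = 2.7869; exercise value = 3.3375 > continuation, so V_dd = 3.3375 (exercise)
Node u (S = 78): continuation = 1/1.08·[0.5200·0.0000 + 0.4800·0.0000] = 0.0000; exercise value = 0.0000 ≤ continuation, so V_u = 0.0000
Node d (S = 61.75): continuation = 1/1.08·[0.5200·0.0000 + 0.4800·3.3375] = 1.4833; exercise value = 0.2500 ≤ continuation, so V_d = 1.4833
Node 0 (S = 65): continuation = 1/1.08·[0.5200·0.0000 + 0.4800·1.4833] = 0.6593; exercise value = 0.0000 ≤ continuation, so V_0 = 0.6593

0.66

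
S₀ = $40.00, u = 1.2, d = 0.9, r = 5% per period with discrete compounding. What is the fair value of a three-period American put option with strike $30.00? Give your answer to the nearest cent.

Risk-neutral probability p = (1 + 0.05 − 0.9)/(1.2 − 0.9) = 0.1500/0.3000 = 0.5000
Terminal stock prices: S_uuu = 69.12, S_uud = 51.84, S_udd = 38.88, S_ddd = 29.16
Terminal payoffs (K − S): max(-39.12, 0) = 0, max(-21.84, 0) = 0, max(-8.88, 0) = 0, max(0.84, 0) = 0.84
Node uu (S = 57.6): continuation = 1/1.05·[0.5000·0.0000 + 0.5000·0.0000] = 0.0000; exercise value = 0.0000 ≤ continuation, so V_uu = 0.0000
Node ud (S = 43.2): continuation = 1/1.05·[0.5000·0.0000 + 0.5000·0.0000] = 0.0000; exercise value = 0.0000 ≤ continuation, so V_ud = 0.0000
Node dd (S = 32.4): continuation = 1/1.05·[0.5000·0.0000 + 0.5000·0.8400] = 0.4000; exercise value = 0.0000 ≤ continuation, so V_dd = 0.4000
Node u (S = 48): continuation = 1/1.05·[0.5000·0.0000 + 0.5000·0.0000] = 0.0000; exercise value = 0.0000 ≤ continuation, so V_u = 0.0000
Node d (S = 36): continuation = 1/1.05·[0.5000·0.0000 + 0.5000·0.4000] = 0.1905; exercise value = 0.0000 ≤ continuation, so V_d = 0.1905
Node 0 (S = 40): continuation = 1/1.05·[0.5000·0.0000 + 0.5000·0.1905] = 0.0907; exercise value = 0.0000 ≤ continuation, so V_0 = 0.0907

$0.09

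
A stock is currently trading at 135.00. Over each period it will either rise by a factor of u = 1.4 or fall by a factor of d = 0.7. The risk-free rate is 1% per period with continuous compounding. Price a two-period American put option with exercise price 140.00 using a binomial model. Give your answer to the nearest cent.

Risk-neutral probability p = (e^0.01 − 0.7)/(1.4 − 0.7) = 0.3101/0.7000 = 0.4429
Terminal stock prices: S_uu = 264.6, S_ud = 132.3, S_dd = 66.15
Terminal payoffs (K − S): max(-124.6, 0) = 0, max(7.7, 0) = 7.7, max(73.85, 0) = 73.85
Node u (S = 189): continuation = e^(−0.01)·[0.4429·0.0000 + 0.5571·7.7000] = 4.2468; exercise value = 0.0000 ≤ continuation, so V_u = 4.2468
Node d (S = 94.5): continuation = e^(−0.01)·[0.4429·7.7000 + 0.5571·73.8500] = 44.1070; exercise value = 45.5000 > continuation, so V_d = 45.5000 (exercise)
Node 0 (S = 135): continuation = e^(−0.01)·[0.4429·4.2468 + 0.5571·45.5000] = 26.9568; exercise value = 5.0000 ≤ continuation, so V_0 = 26.9568

26.96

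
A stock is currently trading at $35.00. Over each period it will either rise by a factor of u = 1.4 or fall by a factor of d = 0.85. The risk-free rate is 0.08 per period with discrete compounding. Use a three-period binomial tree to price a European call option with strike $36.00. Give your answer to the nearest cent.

Risk-neutral probability p = (1 + 0.08 − 0.85)/(1.4 − 0.85) = 0.2300/0.5500 = 0.4182
Terminal stock prices: S_uuu = 96.04, S_uud = 58.31, S_udd = 35.4, S_ddd = 21.49
Terminal payoffs (S − K): max(60.04, 0) = 60.04, max(22.31, 0) = 22.31, max(-0.5975, 0) = 0, max(-14.51, 0) = 0
Node uu (S = 68.6): V_uu = 1/1.08·[0.4182·60.0400 + 0.5818·22.3100] = 35.2667
Node ud (S = 41.65): V_ud = 1/1.08·[0.4182·22.3100 + 0.5818·0.0000] = 8.6386
Node dd (S = 25.29): V_dd = 1/1.08·[0.4182·0.0000 + 0.5818·0.0000] = 0.0000
Node u (S = 49): V_u = 1/1.08·[0.4182·35.2667 + 0.5818·8.6386] = 18.3092
Node d (S = 29.75): V_d = 1/1.08·[0.4182·8.6386 + 0.5818·0.0000] = 3.3449
Node 0 (S = 35): V_0 = 1/1.08·[0.4182·18.3092 + 0.5818·3.3449] = 8.8914

$8.89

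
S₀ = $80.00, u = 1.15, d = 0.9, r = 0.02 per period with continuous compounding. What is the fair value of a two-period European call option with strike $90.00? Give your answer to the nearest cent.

Risk-neutral probability p = (e^0.02 − 0.9)/(1.15 − 0.9) = 0.1202/0.2500 = 0.4808
Terminal stock prices: S_uu = 105.8, S_ud = 82.8, S_dd = 64.8
Terminal payoffs (S − K): max(15.8, 0) = 15.8, max(-7.2, 0) = 0, max(-25.2, 0) = 0
Node u (S = 92): V_u = e^(−0.02)·[0.4808·15.8000 + 0.5192·0.0000] = 7.4463
Node d (S = 72): V_d = e^(−0.02)·[0.4808·0.0000 + 0.5192·0.0000] = 0.0000
Node 0 (S = 80): V_0 = e^(−0.02)·[0.4808·7.4463 + 0.5192·0.0000] = 3.5093

$3.51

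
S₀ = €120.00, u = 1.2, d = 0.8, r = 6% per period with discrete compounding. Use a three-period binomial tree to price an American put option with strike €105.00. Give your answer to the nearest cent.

Risk-neutral probability p = (1 + 0.06 − 0.8)/(1.2 − 0.8) = 0.2600/0.4000 = 0.6500
Terminal stock prices: S_uuu = 207.4, S_uud = 138.2, S_udd = 92.16, S_ddd = 61.44
Terminal payoffs (K − S): max(-102.4, 0) = 0, max(-33.24, 0) = 0, max(12.84, 0) = 12.84, max(43.56, 0) = 43.56
Node uu (S = 172.8): continuation = 1/1.06·[0.6500·0.0000 + 0.3500·0.0000] = 0.0000; exercise value = 0.0000 ≤ continuation, so V_uu = 0.0000
Node ud (S = 115.2): continuation = 1/1.06·[0.6500·0.0000 + 0.3500·12.8400] = 4.2396; exercise value = 0.0000 ≤ continuation, so V_ud = 4.2396
Node dd (S = 76.8): continuation = 1/1.06·[0.6500·12.8400 + 0.3500·43.5600] = 22.2566; exercise value = 28.2000 > continuation, so V_dd = 28.2000 (exercise)
Node u (S = 144): continuation = 1/1.06·[0.6500·0.0000 + 0.3500·4.2396] = 1.3999; exercise value = 0.0000 ≤ continuation, so V_u = 1.3999
Node d (S = 96): continuation = 1/1.06·[0.6500·4.2396 + 0.3500·28.2000] = 11.9111; exercise value = 9.0000 ≤ continuation, so V_d = 11.9111
Node 0 (S = 120): continuation = 1/1.06·[0.6500·1.3999 + 0.3500·11.9111] = 4.7913; exercise value = 0.0000 ≤ continuation, so V_0 = 4.7913

€4.79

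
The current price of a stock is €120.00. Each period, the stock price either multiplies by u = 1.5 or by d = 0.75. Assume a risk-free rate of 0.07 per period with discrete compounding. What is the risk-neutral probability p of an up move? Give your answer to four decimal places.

Risk-neutral probability p = (1 + 0.07 − 0.75)/(1.5 − 0.75) = 0.3200/0.7500 = 0.4267

p = 0.4267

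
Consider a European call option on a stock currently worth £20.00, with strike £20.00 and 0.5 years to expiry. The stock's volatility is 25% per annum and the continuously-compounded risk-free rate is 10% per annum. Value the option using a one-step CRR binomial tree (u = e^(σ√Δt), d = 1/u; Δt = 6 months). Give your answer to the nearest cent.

CRR parameters: u = e^(σ√Δt) = e^(0.25·√0.5) = 1.1934, d = 1/u = 0.8380
Per-period rate: rΔt = 0.1·0.5 = 0.05, so R = e^0.05 = 1.0513
Risk-neutral probability p = (e^0.05 − 0.8380)/(1.1934 − 0.8380) = 0.2133/0.3554 = 0.6002
Terminal stock prices: S_u = 23.87, S_d = 16.76
Terminal payoffs (S − K): max(3.867, 0) = 3.867, max(-3.241, 0) = 0
Node 0 (S = 20): V_0 = e^(−0.05)·[0.6002·3.8673 + 0.3998·0.0000] = 2.2079

£2.21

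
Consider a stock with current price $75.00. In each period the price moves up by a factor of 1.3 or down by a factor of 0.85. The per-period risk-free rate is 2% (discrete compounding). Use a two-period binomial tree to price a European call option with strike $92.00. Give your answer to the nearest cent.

Risk-neutral probability p = (1 + 0.02 − 0.85)/(1.3 − 0.85) = 0.1700/0.4500 = 0.3778
Terminal stock prices: S_uu = 126.8, S_ud = 82.88, S_dd = 54.19
Terminal payoffs (S − K): max(34.75, 0) = 34.75, max(-9.125, 0) = 0, max(-37.81, 0) = 0
Node u (S = 97.5): V_u = 1/1.02·[0.3778·34.7500 + 0.6222·0.0000] = 12.8704
Node d (S = 63.75): V_d = 1/1.02·[0.3778·0.0000 + 0.6222·0.0000] = 0.0000
Node 0 (S = 75): V_0 = 1/1.02·[0.3778·12.8704 + 0.6222·0.0000] = 4.7668

$4.77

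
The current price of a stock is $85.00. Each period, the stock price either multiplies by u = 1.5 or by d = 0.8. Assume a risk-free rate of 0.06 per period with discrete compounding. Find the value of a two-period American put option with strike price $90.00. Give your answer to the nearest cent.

Risk-neutral probability p = (1 + 0.06 − 0.8)/(1.5 − 0.8) = 0.2600/0.7000 = 0.3714
Terminal stock prices: S_uu = 191.2, S_ud = 102, S_dd = 54.4
Terminal payoffs (K − S): max(-101.2, 0) = 0, max(-12, 0) = 0, max(35.6, 0) = 35.6
Node u (S = 127.5): continuation = 1/1.06·[0.3714·0.0000 + 0.6286·0.0000] = 0.0000; exercise value = 0.0000 ≤ continuation, so V_u = 0.0000
Node d (S = 68): continuation = 1/1.06·[0.3714·0.0000 + 0.6286·35.6000] = 21.1105; exercise value = 22.0000 > continuation, so V_d = 22.0000 (exercise)
Node 0 (S = 85): continuation = 1/1.06·[0.3714·0.0000 + 0.6286·22.0000] = 13.0458; exercise value = 5.0000 ≤ continuation, so V_0 = 13.0458

$13.05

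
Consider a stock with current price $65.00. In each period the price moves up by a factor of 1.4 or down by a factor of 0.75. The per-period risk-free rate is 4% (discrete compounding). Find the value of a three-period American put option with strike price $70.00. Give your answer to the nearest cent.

Risk-neutral probability p = (1 + 0.04 − 0.75)/(1.4 − 0.75) = 0.2900/0.6500 = 0.4462
Terminal stock prices: S_uuu = 178.4, S_uud = 95.55, S_udd = 51.19, S_ddd = 27.42
Terminal payoffs (K − S): max(-108.4, 0) = 0, max(-25.55, 0) = 0, max(18.81, 0) = 18.81, max(42.58, 0) = 42.58
Node uu (S = 127.4): continuation = 1/1.04·[0.4462·0.0000 + 0.5538·0.0000] = 0.0000; exercise value = 0.0000 ≤ continuation, so V_uu = 0.0000
Node ud (S = 68.25): continuation = 1/1.04·[0.4462·0.0000 + 0.5538·18.8125] = 10.0185; exercise value = 1.7500 ≤ continuation, so V_ud = 10.0185
Node dd (S = 36.56): continuation = 1/1.04·[0.4462·18.8125 + 0.5538·42.5781] = 30.7452; exercise value = 33.4375 > continuation, so V_dd = 33.4375 (exercise)
Node u (S = 91): continuation = 1/1.04·[0.4462·0.0000 + 0.5538·10.0185] = 5.3353; exercise value = 0.0000 ≤ continuation, so V_u = 5.3353
Node d (S = 48.75): continuation = 1/1.04·[0.4462·10.0185 + 0.5538·33.4375] = 22.1048; exercise value = 21.2500 ≤ continuation, so V_d = 22.1048
Node 0 (S = 65): continuation = 1/1.04·[0.4462·5.3353 + 0.5538·22.1048] = 14.0606; exercise value = 5.0000 ≤ continuation, so V_0 = 14.0606

$14.06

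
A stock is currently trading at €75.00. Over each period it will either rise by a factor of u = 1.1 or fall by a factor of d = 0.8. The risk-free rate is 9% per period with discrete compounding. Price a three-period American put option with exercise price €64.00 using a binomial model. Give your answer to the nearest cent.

Risk-neutral probability p = (1 + 0.09 − 0.8)/(1.1 − 0.8) = 0.2900/0.3000 = 0.9667
Terminal stock prices: S_uuu = 99.83, S_uud = 72.6, S_udd = 52.8, S_ddd = 38.4
Terminal payoffs (K − S): max(-35.83, 0) = 0, max(-8.6, 0) = 0, max(11.2, 0) = 11.2, max(25.6, 0) = 25.6
Node uu (S = 90.75): continuation = 1/1.09·[0.9667·0.0000 + 0.0333·0.0000] = 0.0000; exercise value = 0.0000 ≤ continuation, so V_uu = 0.0000
Node ud (S = 66): continuation = 1/1.09·[0.9667·0.0000 + 0.0333·11.2000] = 0.3425; exercise value = 0.0000 ≤ continuation, so V_ud = 0.3425
Node dd (S = 48): continuation = 1/1.09·[0.9667·11.2000 + 0.0333·25.6000] = 10.7156; exercise value = 16.0000 > continuation, so V_dd = 16.0000 (exercise)
Node u (S = 82.5): continuation = 1/1.09·[0.9667·0.0000 + 0.0333·0.3425] = 0.0105; exercise value = 0.0000 ≤ continuation, so V_u = 0.0105
Node d (S = 60): continuation = 1/1.09·[0.9667·0.3425 + 0.0333·16.0000] = 0.7930; exercise value = 4.0000 > continuation, so V_d = 4.0000 (exercise)
Node 0 (S = 75): continuation = 1/1.09·[0.9667·0.0105 + 0.0333·4.0000] = 0.1316; exercise value = 0.0000 ≤ continuation, so V_0 = 0.1316

€0.13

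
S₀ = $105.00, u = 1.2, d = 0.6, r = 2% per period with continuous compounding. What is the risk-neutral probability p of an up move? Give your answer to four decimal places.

Risk-neutral probability p = (e^0.02 − 0.6)/(1.2 − 0.6) = 0.4202/0.6000 = 0.7003

p = 0.7003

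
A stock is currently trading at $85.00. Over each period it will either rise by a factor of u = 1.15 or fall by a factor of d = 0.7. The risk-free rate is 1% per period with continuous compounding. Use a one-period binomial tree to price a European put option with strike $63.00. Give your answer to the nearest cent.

$1.08

Risk-neutral probability p = (e^0.01 − 0.7)/(1.15 − 0.7) = 0.3101/0.4500 = 0.6890
Terminal stock prices: S_u = 97.75, S_d = 59.5
Terminal payoffs (K − S): max(-34.75, 0) = 0, max(3.5, 0) = 3.5
Node 0 (S = 85): V_0 = e^(−0.01)·[0.6890·0.0000 + 0.3110·3.5000] = 1.0777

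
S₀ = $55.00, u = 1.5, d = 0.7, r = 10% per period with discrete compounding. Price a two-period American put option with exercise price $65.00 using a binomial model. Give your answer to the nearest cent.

Risk-neutral probability p = (1 + 0.1 − 0.7)/(1.5 − 0.7) = 0.4000/0.8000 = 0.5000
Terminal stock prices: S_uu = 123.8, S_ud = 57.75, S_dd = 26.95
Terminal payoffs (K − S): max(-58.75, 0) = 0, max(7.25, 0) = 7.25, max(38.05, 0) = 38.05
Node u (S = 82.5): continuation = 1/1.1·[0.5000·0.0000 + 0.5000·7.2500] = 3.2955; exercise value = 0.0000 ≤ continuation, so V_u = 3.2955
Node d (S = 38.5): continuation = 1/1.1·[0.5000·7.2500 + 0.5000·38.0500] = 20.5909; exercise value = 26.5000 > continuation, so V_d = 26.5000 (exercise)
Node 0 (S = 55): continuation = 1/1.1·[0.5000·3.2955 + 0.5000·26.5000] = 13.5434; exercise value = 10.0000 ≤ continuation, so V_0 = 13.5434

$13.54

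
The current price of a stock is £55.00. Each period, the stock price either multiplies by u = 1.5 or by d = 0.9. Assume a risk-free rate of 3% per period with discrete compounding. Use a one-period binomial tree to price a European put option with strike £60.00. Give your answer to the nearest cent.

£7.99

Risk-neutral probability p = (1 + 0.03 − 0.9)/(1.5 − 0.9) = 0.1300/0.6000 = 0.2167
Terminal stock prices: S_u = 82.5, S_d = 49.5
Terminal payoffs (K − S): max(-22.5, 0) = 0, max(10.5, 0) = 10.5
Node 0 (S = 55): V_0 = 1/1.03·[0.2167·0.0000 + 0.7833·10.5000] = 7.9854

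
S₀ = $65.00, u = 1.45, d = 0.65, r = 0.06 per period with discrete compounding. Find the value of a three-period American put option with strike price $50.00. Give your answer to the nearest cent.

Risk-neutral probability p = (1 + 0.06 − 0.65)/(1.45 − 0.65) = 0.4100/0.8000 = 0.5125
Terminal stock prices: S_uuu = 198.2, S_uud = 88.83, S_udd = 39.82, S_ddd = 17.85
Terminal payoffs (K − S): max(-148.2, 0) = 0, max(-38.83, 0) = 0, max(10.18, 0) = 10.18, max(32.15, 0) = 32.15
Node uu (S = 136.7): continuation = 1/1.06·[0.5125·0.0000 + 0.4875·0.0000] = 0.0000; exercise value = 0.0000 ≤ continuation, so V_uu = 0.0000
Node ud (S = 61.26): continuation = 1/1.06·[0.5125·0.0000 + 0.4875·10.1794] = 4.6816; exercise value = 0.0000 ≤ continuation, so V_ud = 4.6816
Node dd (S = 27.46): continuation = 1/1.06·[0.5125·10.1794 + 0.4875·32.1494] = 19.7073; exercise value = 22.5375 > continuation, so V_dd = 22.5375 (exercise)
Node u (S = 94.25): continuation = 1/1.06·[0.5125·0.0000 + 0.4875·4.6816] = 2.1531; exercise value = 0.0000 ≤ continuation, so V_u = 2.1531
Node d (S = 42.25): continuation = 1/1.06·[0.5125·4.6816 + 0.4875·22.5375] = 12.6286; exercise value = 7.7500 ≤ continuation, so V_d = 12.6286
Node 0 (S = 65): continuation = 1/1.06·[0.5125·2.1531 + 0.4875·12.6286] = 6.8490; exercise value = 0.0000 ≤ continuation, so V_0 = 6.8490

$6.85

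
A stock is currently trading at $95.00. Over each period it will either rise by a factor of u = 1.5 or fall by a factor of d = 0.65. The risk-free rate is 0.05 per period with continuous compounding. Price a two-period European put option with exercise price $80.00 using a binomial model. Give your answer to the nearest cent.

Risk-neutral probability p = (e^0.05 − 0.65)/(1.5 − 0.65) = 0.4013/0.8500 = 0.4721
Terminal stock prices: S_uu = 213.8, S_ud = 92.62, S_dd = 40.14
Terminal payoffs (K − S): max(-133.8, 0) = 0, max(-12.62, 0) = 0, max(39.86, 0) = 39.86
Node u (S = 142.5): V_u = e^(−0.05)·[0.4721·0.0000 + 0.5279·0.0000] = 0.0000
Node d (S = 61.75): V_d = e^(−0.05)·[0.4721·0.0000 + 0.5279·39.8625] = 20.0177
Node 0 (S = 95): V_0 = e^(−0.05)·[0.4721·0.0000 + 0.5279·20.0177] = 10.0523

$10.05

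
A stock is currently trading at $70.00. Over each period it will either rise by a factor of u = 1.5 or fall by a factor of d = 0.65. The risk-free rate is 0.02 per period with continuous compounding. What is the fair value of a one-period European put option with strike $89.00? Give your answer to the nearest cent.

Risk-neutral probability p = (e^0.02 − 0.65)/(1.5 − 0.65) = 0.3702/0.8500 = 0.4355
Terminal stock prices: S_u = 105, S_d = 45.5
Terminal payoffs (K − S): max(-16, 0) = 0, max(43.5, 0) = 43.5
Node 0 (S = 70): V_0 = e^(−0.02)·[0.4355·0.0000 + 0.5645·43.5000] = 24.0682

$24.07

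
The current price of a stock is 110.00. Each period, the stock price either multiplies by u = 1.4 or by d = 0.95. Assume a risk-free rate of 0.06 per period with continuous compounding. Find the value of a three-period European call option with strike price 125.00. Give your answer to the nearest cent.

16.47

Risk-neutral probability p = (e^0.06 − 0.95)/(1.4 − 0.95) = 0.1118/0.4500 = 0.2485
Terminal stock prices: S_uuu = 301.8, S_uud = 204.8, S_udd = 139, S_ddd = 94.31
Terminal payoffs (S − K): max(176.8, 0) = 176.8, max(79.82, 0) = 79.82, max(13.98, 0) = 13.98, max(-30.69, 0) = 0
Node uu (S = 215.6): V_uu = e^(−0.06)·[0.2485·176.8400 + 0.7515·79.8200] = 97.8794
Node ud (S = 146.3): V_ud = e^(−0.06)·[0.2485·79.8200 + 0.7515·13.9850] = 28.5794
Node dd (S = 99.27): V_dd = e^(−0.06)·[0.2485·13.9850 + 0.7515·0.0000] = 3.2732
Node u (S = 154): V_u = e^(−0.06)·[0.2485·97.8794 + 0.7515·28.5794] = 43.1349
Node d (S = 104.5): V_d = e^(−0.06)·[0.2485·28.5794 + 0.7515·3.2732] = 9.0056
Node 0 (S = 110): V_0 = e^(−0.06)·[0.2485·43.1349 + 0.7515·9.0056] = 16.4692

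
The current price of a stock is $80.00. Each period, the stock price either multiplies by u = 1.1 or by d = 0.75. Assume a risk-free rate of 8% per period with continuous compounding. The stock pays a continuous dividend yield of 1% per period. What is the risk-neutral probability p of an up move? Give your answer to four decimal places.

p = 0.9215

Per-period risk-free factor R = e^0.08 = 1.0833; dividend-adjusted growth = e^(0.08−0.01) = 1.0725.
Risk-neutral probability p = (1.0725 − 0.75)/(1.1 − 0.75) = 0.3225/0.3500 = 0.9215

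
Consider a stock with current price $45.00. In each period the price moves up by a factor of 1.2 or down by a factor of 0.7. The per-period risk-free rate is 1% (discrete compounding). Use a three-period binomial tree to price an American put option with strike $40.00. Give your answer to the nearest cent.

$4.89

Risk-neutral probability p = (1 + 0.01 − 0.7)/(1.2 − 0.7) = 0.3100/0.5000 = 0.6200
Terminal stock prices: S_uuu = 77.76, S_uud = 45.36, S_udd = 26.46, S_ddd = 15.43
Terminal payoffs (K − S): max(-37.76, 0) = 0, max(-5.36, 0) = 0, max(13.54, 0) = 13.54, max(24.57, 0) = 24.57
Node uu (S = 64.8): continuation = 1/1.01·[0.6200·0.0000 + 0.3800·0.0000] = 0.0000; exercise value = 0.0000 ≤ continuation, so V_uu = 0.0000
Node ud (S = 37.8): continuation = 1/1.01·[0.6200·0.0000 + 0.3800·13.5400] = 5.0943; exercise value = 2.2000 ≤ continuation, so V_ud = 5.0943
Node dd (S = 22.05): continuation = 1/1.01·[0.6200·13.5400 + 0.3800·24.5650] = 17.5540; exercise value = 17.9500 > continuation, so V_dd = 17.9500 (exercise)
Node u (S = 54): continuation = 1/1.01·[0.6200·0.0000 + 0.3800·5.0943] = 1.9167; exercise value = 0.0000 ≤ continuation, so V_u = 1.9167
Node d (S = 31.5): continuation = 1/1.01·[0.6200·5.0943 + 0.3800·17.9500] = 9.8806; exercise value = 8.5000 ≤ continuation, so V_d = 9.8806
Node 0 (S = 45): continuation = 1/1.01·[0.6200·1.9167 + 0.3800·9.8806] = 4.8940; exercise value = 0.0000 ≤ continuation, so V_0 = 4.8940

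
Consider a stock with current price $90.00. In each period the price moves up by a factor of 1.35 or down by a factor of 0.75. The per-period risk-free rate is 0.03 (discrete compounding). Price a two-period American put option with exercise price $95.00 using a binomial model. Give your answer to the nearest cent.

Risk-neutral probability p = (1 + 0.03 − 0.75)/(1.35 − 0.75) = 0.2800/0.6000 = 0.4667
Terminal stock prices: S_uu = 164, S_ud = 91.13, S_dd = 50.62
Terminal payoffs (K − S): max(-69.03, 0) = 0, max(3.875, 0) = 3.875, max(44.38, 0) = 44.38
Node u (S = 121.5): continuation = 1/1.03·[0.4667·0.0000 + 0.5333·3.8750] = 2.0065; exercise value = 0.0000 ≤ continuation, so V_u = 2.0065
Node d (S = 67.5): continuation = 1/1.03·[0.4667·3.8750 + 0.5333·44.3750] = 24.7330; exercise value = 27.5000 > continuation, so V_d = 27.5000 (exercise)
Node 0 (S = 90): continuation = 1/1.03·[0.4667·2.0065 + 0.5333·27.5000] = 15.1486; exercise value = 5.0000 ≤ continuation, so V_0 = 15.1486

$15.15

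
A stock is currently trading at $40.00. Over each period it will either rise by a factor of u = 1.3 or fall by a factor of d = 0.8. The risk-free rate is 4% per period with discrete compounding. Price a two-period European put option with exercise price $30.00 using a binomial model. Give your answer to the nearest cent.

$1.10

Risk-neutral probability p = (1 + 0.04 − 0.8)/(1.3 − 0.8) = 0.2400/0.5000 = 0.4800
Terminal stock prices: S_uu = 67.6, S_ud = 41.6, S_dd = 25.6
Terminal payoffs (K − S): max(-37.6, 0) = 0, max(-11.6, 0) = 0, max(4.4, 0) = 4.4
Node u (S = 52): V_u = 1/1.04·[0.4800·0.0000 + 0.5200·0.0000] = 0.0000
Node d (S = 32): V_d = 1/1.04·[0.4800·0.0000 + 0.5200·4.4000] = 2.2000
Node 0 (S = 40): V_0 = 1/1.04·[0.4800·0.0000 + 0.5200·2.2000] = 1.1000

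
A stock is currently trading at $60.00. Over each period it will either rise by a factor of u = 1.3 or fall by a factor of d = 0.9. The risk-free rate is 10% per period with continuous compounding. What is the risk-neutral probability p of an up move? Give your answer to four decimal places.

p = 0.5129

Risk-neutral probability p = (e^0.1 − 0.9)/(1.3 − 0.9) = 0.2052/0.4000 = 0.5129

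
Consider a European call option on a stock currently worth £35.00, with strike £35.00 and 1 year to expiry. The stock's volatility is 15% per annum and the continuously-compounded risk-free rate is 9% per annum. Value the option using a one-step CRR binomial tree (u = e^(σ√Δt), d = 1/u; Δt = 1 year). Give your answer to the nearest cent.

CRR parameters: u = e^(σ√Δt) = e^(0.15·√1) = 1.1618, d = 1/u = 0.8607
Per-period rate: rΔt = 0.09·1 = 0.09, so R = e^0.09 = 1.0942
Risk-neutral probability p = (e^0.09 − 0.8607)/(1.1618 − 0.8607) = 0.2335/0.3011 = 0.7753
Terminal stock prices: S_u = 40.66, S_d = 30.12
Terminal payoffs (S − K): max(5.664, 0) = 5.664, max(-4.875, 0) = 0
Node 0 (S = 35): V_0 = e^(−0.09)·[0.7753·5.6642 + 0.2247·0.0000] = 4.0135

£4.01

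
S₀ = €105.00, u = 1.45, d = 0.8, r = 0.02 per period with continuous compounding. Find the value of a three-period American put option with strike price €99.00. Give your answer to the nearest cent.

Risk-neutral probability p = (e^0.02 − 0.8)/(1.45 − 0.8) = 0.2202/0.6500 = 0.3388
Terminal stock prices: S_uuu = 320.1, S_uud = 176.6, S_udd = 97.44, S_ddd = 53.76
Terminal payoffs (K − S): max(-221.1, 0) = 0, max(-77.61, 0) = 0, max(1.56, 0) = 1.56, max(45.24, 0) = 45.24
Node uu (S = 220.8): continuation = e^(−0.02)·[0.3388·0.0000 + 0.6612·0.0000] = 0.0000; exercise value = 0.0000 ≤ continuation, so V_uu = 0.0000
Node ud (S = 121.8): continuation = e^(−0.02)·[0.3388·0.0000 + 0.6612·1.5600] = 1.0111; exercise value = 0.0000 ≤ continuation, so V_ud = 1.0111
Node dd (S = 67.2): continuation = e^(−0.02)·[0.3388·1.5600 + 0.6612·45.2400] = 29.8397; exercise value = 31.8000 > continuation, so V_dd = 31.8000 (exercise)
Node u (S = 152.2): continuation = e^(−0.02)·[0.3388·0.0000 + 0.6612·1.0111] = 0.6553; exercise value = 0.0000 ≤ continuation, so V_u = 0.6553
Node d (S = 84): continuation = e^(−0.02)·[0.3388·1.0111 + 0.6612·31.8000] = 20.9465; exercise value = 15.0000 ≤ continuation, so V_d = 20.9465
Node 0 (S = 105): continuation = e^(−0.02)·[0.3388·0.6553 + 0.6612·20.9465] = 13.7938; exercise value = 0.0000 ≤ continuation, so V_0 = 13.7938

€13.79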